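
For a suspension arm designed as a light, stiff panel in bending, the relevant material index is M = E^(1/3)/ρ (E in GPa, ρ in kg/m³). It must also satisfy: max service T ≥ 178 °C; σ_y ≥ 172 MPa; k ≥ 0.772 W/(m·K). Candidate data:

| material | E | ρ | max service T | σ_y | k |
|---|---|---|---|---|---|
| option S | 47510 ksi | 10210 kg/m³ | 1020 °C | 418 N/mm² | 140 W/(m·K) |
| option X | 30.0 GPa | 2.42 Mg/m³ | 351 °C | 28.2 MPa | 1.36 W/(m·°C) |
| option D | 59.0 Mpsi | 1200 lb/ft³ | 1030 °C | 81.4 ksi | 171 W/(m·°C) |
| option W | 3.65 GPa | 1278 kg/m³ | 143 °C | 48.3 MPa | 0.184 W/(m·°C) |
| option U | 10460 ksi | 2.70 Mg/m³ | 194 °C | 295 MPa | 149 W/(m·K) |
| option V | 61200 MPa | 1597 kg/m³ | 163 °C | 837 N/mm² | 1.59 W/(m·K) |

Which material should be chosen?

option U

Screen on constraints: max service T ≥ 178 °C; σ_y ≥ 172 MPa; k ≥ 0.772 W/(m·K). Survivors: option S, option D, option U.
Convert each candidate to consistent units, then evaluate M:
  option S: E = 327.6 GPa, ρ = 10210 kg/m³
  option D: E = 406.8 GPa, ρ = 19220 kg/m³
  option U: E = 72.12 GPa, ρ = 2700 kg/m³
  option U: M = 1.54×10⁻³
  option S: M = 0.675×10⁻³
  option D: M = 0.385×10⁻³
Option U ranks first.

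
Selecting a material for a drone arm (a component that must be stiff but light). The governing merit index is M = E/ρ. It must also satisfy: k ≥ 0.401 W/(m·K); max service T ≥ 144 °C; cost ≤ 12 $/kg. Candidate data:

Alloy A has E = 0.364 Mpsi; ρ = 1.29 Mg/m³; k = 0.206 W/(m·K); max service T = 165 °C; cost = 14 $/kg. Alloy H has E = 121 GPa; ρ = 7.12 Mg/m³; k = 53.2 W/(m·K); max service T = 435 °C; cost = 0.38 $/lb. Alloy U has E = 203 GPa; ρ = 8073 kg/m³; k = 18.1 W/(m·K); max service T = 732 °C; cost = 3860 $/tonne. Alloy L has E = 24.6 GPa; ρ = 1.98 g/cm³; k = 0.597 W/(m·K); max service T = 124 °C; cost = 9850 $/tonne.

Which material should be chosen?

Screen on constraints: k ≥ 0.401 W/(m·K); max service T ≥ 144 °C; cost ≤ 12 $/kg. Survivors: alloy H, alloy U.
Normalizing units and computing the index:
  alloy H: E = 121.0 GPa, ρ = 7120 kg/m³
  alloy U: E = 203.0 GPa, ρ = 8073 kg/m³
  alloy U: M = 25.1 MN·m/kg
  alloy H: M = 17.0 MN·m/kg
The maximum is for alloy U.

alloy U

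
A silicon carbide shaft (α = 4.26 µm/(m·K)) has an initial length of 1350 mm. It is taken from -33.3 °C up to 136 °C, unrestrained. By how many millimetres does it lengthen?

0.974 mm

ΔT = 136 − (-33.3) = 169.3 K.
ΔL = α·L₀·ΔT = 4.26×10⁻⁶ × 1350 mm × 169.3 K = 0.974 mm.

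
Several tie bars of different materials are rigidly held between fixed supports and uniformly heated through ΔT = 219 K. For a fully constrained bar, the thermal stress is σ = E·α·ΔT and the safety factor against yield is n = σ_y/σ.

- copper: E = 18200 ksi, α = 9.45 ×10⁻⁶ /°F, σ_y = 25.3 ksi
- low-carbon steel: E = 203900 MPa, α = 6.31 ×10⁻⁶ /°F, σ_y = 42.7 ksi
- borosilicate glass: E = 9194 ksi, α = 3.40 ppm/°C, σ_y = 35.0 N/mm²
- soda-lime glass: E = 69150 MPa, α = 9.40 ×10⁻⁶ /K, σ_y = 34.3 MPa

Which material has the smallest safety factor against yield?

soda-lime glass

In consistent units (E in GPa, α in ×10⁻⁶/K, σ_y in MPa):
  copper: E = 125.5, α = 17.0, σ_y = 174.4 → σ = 467 MPa, n = 0.373
  low-carbon steel: E = 203.9, α = 11.4, σ_y = 294.4 → σ = 507 MPa, n = 0.580
  borosilicate glass: E = 63.39, α = 3.40, σ_y = 35.00 → σ = 47.2 MPa, n = 0.742
  soda-lime glass: E = 69.15, α = 9.40, σ_y = 34.30 → σ = 142 MPa, n = 0.241
Soda-lime glass has the lowest safety factor, n = 0.241.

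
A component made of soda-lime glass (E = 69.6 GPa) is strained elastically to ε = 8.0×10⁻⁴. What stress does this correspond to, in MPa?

σ = E·ε = 69600 MPa × 8.0×10⁻⁴ = 55.7 MPa.

55.7 MPa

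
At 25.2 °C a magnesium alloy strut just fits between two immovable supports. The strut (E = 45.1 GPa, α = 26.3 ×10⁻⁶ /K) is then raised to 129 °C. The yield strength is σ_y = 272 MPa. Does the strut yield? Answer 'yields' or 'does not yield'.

does not yield

ΔT = 103.8 K. Constrained thermal stress σ = E·α·ΔT = 45.10×10³ MPa × 26.3×10⁻⁶ × 103.8 = 123 MPa (compressive).
Compare to σ_y = 272 MPa: σ < σ_y, so it does not yield.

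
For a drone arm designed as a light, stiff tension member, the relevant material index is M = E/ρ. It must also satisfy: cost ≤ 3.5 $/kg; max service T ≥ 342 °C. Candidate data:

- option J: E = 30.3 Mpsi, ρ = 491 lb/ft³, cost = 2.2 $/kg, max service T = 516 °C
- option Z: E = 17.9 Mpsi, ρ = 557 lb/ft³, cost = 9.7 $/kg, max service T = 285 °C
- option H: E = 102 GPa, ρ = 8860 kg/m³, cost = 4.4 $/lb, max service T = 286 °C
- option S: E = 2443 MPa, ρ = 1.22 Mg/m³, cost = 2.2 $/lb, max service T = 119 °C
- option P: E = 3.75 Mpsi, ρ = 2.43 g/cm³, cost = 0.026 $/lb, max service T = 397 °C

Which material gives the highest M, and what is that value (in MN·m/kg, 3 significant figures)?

option J, M = 26.6 MN·m/kg

Screen on constraints: cost ≤ 3.5 $/kg; max service T ≥ 342 °C. Survivors: option J, option P.
Convert each candidate to consistent units, then evaluate M:
  option J: E = 208.9 GPa, ρ = 7865 kg/m³
  option P: E = 25.86 GPa, ρ = 2430 kg/m³
  option J: M = 26.6 MN·m/kg
  option P: M = 10.6 MN·m/kg
The maximum is for option J.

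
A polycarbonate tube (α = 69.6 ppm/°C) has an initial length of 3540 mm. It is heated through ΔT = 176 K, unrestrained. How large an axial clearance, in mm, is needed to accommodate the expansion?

43.4 mm

ΔL = α·L₀·ΔT = 69.6×10⁻⁶ × 3540 mm × 176.0 K = 43.4 mm.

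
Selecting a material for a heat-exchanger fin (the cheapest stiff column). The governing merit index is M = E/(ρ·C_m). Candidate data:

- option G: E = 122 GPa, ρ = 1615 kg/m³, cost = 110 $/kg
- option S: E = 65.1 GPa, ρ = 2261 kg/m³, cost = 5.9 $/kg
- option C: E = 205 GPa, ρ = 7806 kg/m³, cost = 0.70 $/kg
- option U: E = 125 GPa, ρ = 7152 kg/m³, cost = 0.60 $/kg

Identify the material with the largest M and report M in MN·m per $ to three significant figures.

Computing M directly (units already consistent):
  option C: M = 37.5 MN·m per $
  option U: M = 29.1 MN·m per $
  option S: M = 4.88 MN·m per $
  option G: M = 0.687 MN·m per $
The maximum is for option C.

option C, M = 37.5 MN·m per $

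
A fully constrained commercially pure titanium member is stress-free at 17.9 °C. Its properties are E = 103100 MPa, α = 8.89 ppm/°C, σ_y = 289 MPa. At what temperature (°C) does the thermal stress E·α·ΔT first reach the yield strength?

333 °C

E = 103100 MPa = 103.1 GPa.
E·α·ΔT = 289.0 MPa ⇒ ΔT = 289.0 / (103.1×10³ × 8.89×10⁻⁶) = 315.3 K.
T = 17.9 + 315.3 = 333.2 °C.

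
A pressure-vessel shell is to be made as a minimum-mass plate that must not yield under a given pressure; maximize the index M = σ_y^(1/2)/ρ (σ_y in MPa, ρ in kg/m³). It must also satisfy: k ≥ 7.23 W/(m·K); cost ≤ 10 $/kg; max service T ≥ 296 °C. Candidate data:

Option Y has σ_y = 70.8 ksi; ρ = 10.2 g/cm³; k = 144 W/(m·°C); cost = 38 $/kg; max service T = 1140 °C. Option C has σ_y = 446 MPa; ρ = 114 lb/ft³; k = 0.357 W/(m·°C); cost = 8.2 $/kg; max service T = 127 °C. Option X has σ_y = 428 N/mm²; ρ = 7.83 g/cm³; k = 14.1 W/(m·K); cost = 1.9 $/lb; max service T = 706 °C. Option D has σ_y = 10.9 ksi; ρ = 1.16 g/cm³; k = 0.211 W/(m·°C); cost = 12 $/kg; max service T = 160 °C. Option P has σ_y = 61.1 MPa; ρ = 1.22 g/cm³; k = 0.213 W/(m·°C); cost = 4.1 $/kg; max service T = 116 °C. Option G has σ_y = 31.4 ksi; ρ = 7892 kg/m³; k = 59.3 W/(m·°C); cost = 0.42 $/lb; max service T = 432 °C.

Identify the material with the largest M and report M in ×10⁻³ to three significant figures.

Screen on constraints: k ≥ 7.23 W/(m·K); cost ≤ 10 $/kg; max service T ≥ 296 °C. Survivors: option X, option G.
Normalizing units and computing the index:
  option X: σ_y = 428.0 MPa, ρ = 7830 kg/m³
  option G: σ_y = 216.5 MPa, ρ = 7892 kg/m³
  option X: M = 2.64×10⁻³
  option G: M = 1.86×10⁻³
Option X ranks first.

option X, M = 2.64×10⁻³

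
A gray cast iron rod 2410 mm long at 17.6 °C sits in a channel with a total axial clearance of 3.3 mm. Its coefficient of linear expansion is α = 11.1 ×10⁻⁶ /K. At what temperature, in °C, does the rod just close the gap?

141 °C

α·L₀·ΔT = 3.3 mm ⇒ ΔT = 3.3 / (11.1×10⁻⁶ × 2410.0) = 123.4 K.
T = 17.6 + 123.4 = 141.0 °C.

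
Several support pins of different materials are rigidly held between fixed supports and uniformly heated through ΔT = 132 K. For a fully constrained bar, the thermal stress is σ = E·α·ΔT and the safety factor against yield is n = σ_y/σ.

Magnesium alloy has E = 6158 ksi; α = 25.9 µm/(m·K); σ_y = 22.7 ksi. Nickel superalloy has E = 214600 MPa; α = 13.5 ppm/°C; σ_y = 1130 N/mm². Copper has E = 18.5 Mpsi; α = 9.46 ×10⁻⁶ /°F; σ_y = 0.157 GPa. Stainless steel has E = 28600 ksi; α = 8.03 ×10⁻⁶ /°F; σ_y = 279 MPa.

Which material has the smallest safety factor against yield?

copper

With everything in SI (GPa, ×10⁻⁶/K, MPa):
  magnesium alloy: E = 42.46, α = 25.9, σ_y = 156.5 → σ = 145 MPa, n = 1.08
  nickel superalloy: E = 214.6, α = 13.5, σ_y = 1130 → σ = 382 MPa, n = 2.95
  copper: E = 127.6, α = 17.0, σ_y = 157.0 → σ = 287 MPa, n = 0.548
  stainless steel: E = 197.2, α = 14.5, σ_y = 279.0 → σ = 376 MPa, n = 0.742
The minimum is copper at n = 0.548.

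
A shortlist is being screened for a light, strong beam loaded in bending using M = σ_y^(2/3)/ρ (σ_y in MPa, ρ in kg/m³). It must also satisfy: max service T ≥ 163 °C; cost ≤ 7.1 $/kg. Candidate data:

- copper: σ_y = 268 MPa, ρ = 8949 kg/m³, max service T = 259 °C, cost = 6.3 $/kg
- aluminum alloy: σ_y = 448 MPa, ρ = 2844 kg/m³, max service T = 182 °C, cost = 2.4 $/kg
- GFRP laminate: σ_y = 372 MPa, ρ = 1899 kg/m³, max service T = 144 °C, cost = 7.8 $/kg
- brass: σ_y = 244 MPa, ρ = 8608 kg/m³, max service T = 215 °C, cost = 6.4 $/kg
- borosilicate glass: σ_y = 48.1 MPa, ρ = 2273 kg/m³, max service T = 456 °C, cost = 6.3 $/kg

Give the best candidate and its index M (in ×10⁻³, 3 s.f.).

aluminum alloy, M = 20.6×10⁻³

Screen on constraints: max service T ≥ 163 °C; cost ≤ 7.1 $/kg. Survivors: copper, aluminum alloy, brass, borosilicate glass.
Evaluate M for each candidate:
  aluminum alloy: M = 20.6×10⁻³
  borosilicate glass: M = 5.82×10⁻³
  copper: M = 4.64×10⁻³
  brass: M = 4.54×10⁻³
Aluminum alloy has the largest M.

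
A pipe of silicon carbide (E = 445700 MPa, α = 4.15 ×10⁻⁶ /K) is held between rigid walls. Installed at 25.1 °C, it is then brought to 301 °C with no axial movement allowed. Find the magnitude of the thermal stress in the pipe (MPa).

510 MPa

E = 445700 MPa = 445.7 GPa.
ΔT = 275.9 K. Constrained thermal stress σ = E·α·ΔT = 445.7×10³ MPa × 4.15×10⁻⁶ × 275.9 = 510 MPa (compressive).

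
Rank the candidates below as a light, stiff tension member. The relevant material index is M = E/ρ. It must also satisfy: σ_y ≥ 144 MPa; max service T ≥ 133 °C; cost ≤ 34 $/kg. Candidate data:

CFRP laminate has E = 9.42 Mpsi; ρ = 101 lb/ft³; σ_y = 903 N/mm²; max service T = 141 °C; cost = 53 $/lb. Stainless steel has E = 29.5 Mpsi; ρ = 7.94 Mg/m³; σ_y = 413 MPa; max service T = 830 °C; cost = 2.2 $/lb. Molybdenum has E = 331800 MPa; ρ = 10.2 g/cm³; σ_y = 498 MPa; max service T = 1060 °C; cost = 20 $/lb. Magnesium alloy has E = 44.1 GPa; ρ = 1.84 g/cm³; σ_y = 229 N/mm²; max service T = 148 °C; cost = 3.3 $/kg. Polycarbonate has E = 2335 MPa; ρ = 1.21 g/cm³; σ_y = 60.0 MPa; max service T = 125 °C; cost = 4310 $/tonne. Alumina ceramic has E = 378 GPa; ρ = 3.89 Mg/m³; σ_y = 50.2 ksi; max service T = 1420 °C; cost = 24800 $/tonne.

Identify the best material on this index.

alumina ceramic

Screen on constraints: σ_y ≥ 144 MPa; max service T ≥ 133 °C; cost ≤ 34 $/kg. Survivors: stainless steel, magnesium alloy, alumina ceramic.
Convert each candidate to consistent units, then evaluate M:
  stainless steel: E = 203.4 GPa, ρ = 7940 kg/m³
  magnesium alloy: E = 44.10 GPa, ρ = 1840 kg/m³
  alumina ceramic: E = 378.0 GPa, ρ = 3890 kg/m³
  alumina ceramic: M = 97.2 MN·m/kg
  stainless steel: M = 25.6 MN·m/kg
  magnesium alloy: M = 24.0 MN·m/kg
The maximum is for alumina ceramic.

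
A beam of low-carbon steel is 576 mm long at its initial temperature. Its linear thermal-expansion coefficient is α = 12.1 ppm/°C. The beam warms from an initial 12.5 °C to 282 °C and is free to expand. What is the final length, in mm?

ΔT = 282 − 12.5 = 269.5 K.
ΔL = α·L₀·ΔT = 12.1×10⁻⁶ × 576 mm × 269.5 K = 1.88 mm.
L = L₀ + ΔL = 576 + 1.88 = 577.88 mm.

577.88 mm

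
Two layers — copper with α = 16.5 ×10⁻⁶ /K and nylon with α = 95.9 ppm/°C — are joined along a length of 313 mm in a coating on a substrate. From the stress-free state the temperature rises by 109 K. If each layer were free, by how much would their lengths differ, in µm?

Δα = |16.5 − 95.9|×10⁻⁶/K = 79.4×10⁻⁶/K.
ΔL_mismatch = Δα·L·ΔT = 79.4×10⁻⁶ × 313.0 mm × 109.0 K = 2710 µm.

2710 µm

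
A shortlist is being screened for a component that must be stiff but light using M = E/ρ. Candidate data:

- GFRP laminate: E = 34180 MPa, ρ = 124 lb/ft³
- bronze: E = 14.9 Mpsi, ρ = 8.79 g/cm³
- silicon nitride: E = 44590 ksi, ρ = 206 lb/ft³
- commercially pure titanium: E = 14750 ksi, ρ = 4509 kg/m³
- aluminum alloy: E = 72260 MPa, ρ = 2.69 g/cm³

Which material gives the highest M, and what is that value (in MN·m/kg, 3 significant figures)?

In SI units:
  GFRP laminate: E = 34.18 GPa, ρ = 1986 kg/m³
  bronze: E = 102.7 GPa, ρ = 8790 kg/m³
  silicon nitride: E = 307.4 GPa, ρ = 3300 kg/m³
  commercially pure titanium: E = 101.7 GPa, ρ = 4509 kg/m³
  aluminum alloy: E = 72.26 GPa, ρ = 2690 kg/m³
  silicon nitride: M = 93.2 MN·m/kg
  aluminum alloy: M = 26.9 MN·m/kg
  commercially pure titanium: M = 22.6 MN·m/kg
  GFRP laminate: M = 17.2 MN·m/kg
  bronze: M = 11.7 MN·m/kg
The maximum is for silicon nitride.

silicon nitride, M = 93.2 MN·m/kg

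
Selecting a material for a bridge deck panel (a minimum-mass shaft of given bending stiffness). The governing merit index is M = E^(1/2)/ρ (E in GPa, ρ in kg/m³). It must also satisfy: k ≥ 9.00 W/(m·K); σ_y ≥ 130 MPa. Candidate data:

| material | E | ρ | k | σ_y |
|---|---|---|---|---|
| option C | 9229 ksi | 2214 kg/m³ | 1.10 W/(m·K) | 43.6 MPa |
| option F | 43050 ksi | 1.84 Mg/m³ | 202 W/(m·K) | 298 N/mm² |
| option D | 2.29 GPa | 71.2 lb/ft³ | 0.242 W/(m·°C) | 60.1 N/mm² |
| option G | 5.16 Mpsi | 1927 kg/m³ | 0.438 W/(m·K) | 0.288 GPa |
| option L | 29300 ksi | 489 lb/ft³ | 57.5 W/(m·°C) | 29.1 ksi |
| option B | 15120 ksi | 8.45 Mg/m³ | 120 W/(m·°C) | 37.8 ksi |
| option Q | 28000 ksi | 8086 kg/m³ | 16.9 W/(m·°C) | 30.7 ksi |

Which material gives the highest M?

option F

Screen on constraints: k ≥ 9.00 W/(m·K); σ_y ≥ 130 MPa. Survivors: option F, option L, option B, option Q.
Convert each candidate to consistent units, then evaluate M:
  option F: E = 296.8 GPa, ρ = 1840 kg/m³
  option L: E = 202.0 GPa, ρ = 7833 kg/m³
  option B: E = 104.2 GPa, ρ = 8450 kg/m³
  option Q: E = 193.1 GPa, ρ = 8086 kg/m³
  option F: M = 9.36×10⁻³
  option L: M = 1.81×10⁻³
  option Q: M = 1.72×10⁻³
  option B: M = 1.21×10⁻³
Highest index: option F.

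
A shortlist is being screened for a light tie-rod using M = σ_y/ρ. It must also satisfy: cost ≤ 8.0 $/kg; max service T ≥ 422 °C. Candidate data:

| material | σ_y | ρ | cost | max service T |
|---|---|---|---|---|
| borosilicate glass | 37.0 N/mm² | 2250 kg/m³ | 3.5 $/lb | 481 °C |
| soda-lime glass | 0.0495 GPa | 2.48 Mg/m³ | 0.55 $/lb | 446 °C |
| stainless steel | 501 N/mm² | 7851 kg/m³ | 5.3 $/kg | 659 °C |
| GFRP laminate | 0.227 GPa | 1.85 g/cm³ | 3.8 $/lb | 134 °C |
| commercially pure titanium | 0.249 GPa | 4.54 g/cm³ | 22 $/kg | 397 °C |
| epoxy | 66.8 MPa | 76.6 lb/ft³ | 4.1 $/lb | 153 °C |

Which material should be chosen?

Screen on constraints: cost ≤ 8.0 $/kg; max service T ≥ 422 °C. Survivors: borosilicate glass, soda-lime glass, stainless steel.
In SI units:
  borosilicate glass: σ_y = 37.00 MPa, ρ = 2250 kg/m³
  soda-lime glass: σ_y = 49.50 MPa, ρ = 2480 kg/m³
  stainless steel: σ_y = 501.0 MPa, ρ = 7851 kg/m³
  stainless steel: M = 63.8 kN·m/kg
  soda-lime glass: M = 20.0 kN·m/kg
  borosilicate glass: M = 16.4 kN·m/kg
Stainless steel has the largest M.

stainless steel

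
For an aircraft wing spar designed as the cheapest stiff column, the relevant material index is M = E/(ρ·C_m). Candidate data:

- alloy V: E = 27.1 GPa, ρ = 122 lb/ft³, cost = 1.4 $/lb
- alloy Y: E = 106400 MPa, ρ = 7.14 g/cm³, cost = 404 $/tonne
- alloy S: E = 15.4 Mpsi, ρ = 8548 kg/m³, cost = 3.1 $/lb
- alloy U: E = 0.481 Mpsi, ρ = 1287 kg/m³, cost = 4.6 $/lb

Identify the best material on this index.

alloy Y

In SI units:
  alloy V: E = 27.10 GPa, ρ = 1954 kg/m³, cost = 3.086 $/kg
  alloy Y: E = 106.4 GPa, ρ = 7140 kg/m³, cost = 0.4040 $/kg
  alloy S: E = 106.2 GPa, ρ = 8548 kg/m³, cost = 6.834 $/kg
  alloy U: E = 3.316 GPa, ρ = 1287 kg/m³, cost = 10.14 $/kg
  alloy Y: M = 36.9 MN·m per $
  alloy V: M = 4.49 MN·m per $
  alloy S: M = 1.82 MN·m per $
  alloy U: M = 0.254 MN·m per $
Highest index: alloy Y.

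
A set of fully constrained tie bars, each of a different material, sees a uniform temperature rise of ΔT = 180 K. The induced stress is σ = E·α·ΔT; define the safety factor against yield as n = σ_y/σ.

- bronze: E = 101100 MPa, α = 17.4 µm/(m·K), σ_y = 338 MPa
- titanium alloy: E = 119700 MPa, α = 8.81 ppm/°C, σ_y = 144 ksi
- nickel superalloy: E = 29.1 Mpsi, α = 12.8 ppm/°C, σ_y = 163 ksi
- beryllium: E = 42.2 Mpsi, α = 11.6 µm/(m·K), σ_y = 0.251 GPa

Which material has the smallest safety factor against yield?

beryllium

In consistent units (E in GPa, α in ×10⁻⁶/K, σ_y in MPa):
  bronze: E = 101.1, α = 17.4, σ_y = 338.0 → σ = 317 MPa, n = 1.07
  titanium alloy: E = 119.7, α = 8.81, σ_y = 992.8 → σ = 190 MPa, n = 5.23
  nickel superalloy: E = 200.6, α = 12.8, σ_y = 1124 → σ = 462 MPa, n = 2.43
  beryllium: E = 291.0, α = 11.6, σ_y = 251.0 → σ = 608 MPa, n = 0.413
Smallest n: beryllium with n = 0.413.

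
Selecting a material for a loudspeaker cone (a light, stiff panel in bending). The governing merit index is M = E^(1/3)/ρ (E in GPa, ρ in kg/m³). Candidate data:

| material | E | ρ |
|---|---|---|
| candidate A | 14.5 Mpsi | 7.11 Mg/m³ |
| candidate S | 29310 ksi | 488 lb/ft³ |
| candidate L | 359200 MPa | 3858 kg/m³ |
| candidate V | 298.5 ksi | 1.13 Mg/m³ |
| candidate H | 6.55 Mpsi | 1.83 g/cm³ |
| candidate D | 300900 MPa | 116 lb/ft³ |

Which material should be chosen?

candidate D

Normalizing units and computing the index:
  candidate A: E = 99.97 GPa, ρ = 7110 kg/m³
  candidate S: E = 202.1 GPa, ρ = 7817 kg/m³
  candidate L: E = 359.2 GPa, ρ = 3858 kg/m³
  candidate V: E = 2.058 GPa, ρ = 1130 kg/m³
  candidate H: E = 45.16 GPa, ρ = 1830 kg/m³
  candidate D: E = 300.9 GPa, ρ = 1858 kg/m³
  candidate D: M = 3.61×10⁻³
  candidate H: M = 1.95×10⁻³
  candidate L: M = 1.84×10⁻³
  candidate V: M = 1.13×10⁻³
  candidate S: M = 0.751×10⁻³
  candidate A: M = 0.653×10⁻³
Highest index: candidate D.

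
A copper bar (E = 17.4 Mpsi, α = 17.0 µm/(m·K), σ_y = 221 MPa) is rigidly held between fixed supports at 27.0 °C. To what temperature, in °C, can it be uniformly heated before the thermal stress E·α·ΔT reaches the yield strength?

135 °C

E = 17.4 Mpsi = 120.0 GPa.
E·α·ΔT = 221.0 MPa ⇒ ΔT = 221.0 / (120.0×10³ × 17.0×10⁻⁶) = 108.4 K.
T = 27.0 + 108.4 = 135.4 °C.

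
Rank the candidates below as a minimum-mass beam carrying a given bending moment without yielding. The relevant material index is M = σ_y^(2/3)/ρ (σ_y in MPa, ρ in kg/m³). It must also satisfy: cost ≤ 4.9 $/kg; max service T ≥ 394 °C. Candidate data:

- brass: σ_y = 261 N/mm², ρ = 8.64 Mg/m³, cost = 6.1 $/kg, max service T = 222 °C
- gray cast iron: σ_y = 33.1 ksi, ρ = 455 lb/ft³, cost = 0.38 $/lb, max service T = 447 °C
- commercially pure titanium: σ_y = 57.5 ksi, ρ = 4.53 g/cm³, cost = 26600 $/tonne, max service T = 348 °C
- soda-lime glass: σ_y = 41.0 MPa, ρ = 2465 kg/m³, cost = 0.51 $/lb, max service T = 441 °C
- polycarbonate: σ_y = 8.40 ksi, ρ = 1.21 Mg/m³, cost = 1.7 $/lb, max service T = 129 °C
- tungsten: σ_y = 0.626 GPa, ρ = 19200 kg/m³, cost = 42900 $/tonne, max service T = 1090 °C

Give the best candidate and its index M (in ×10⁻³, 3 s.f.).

gray cast iron, M = 5.12×10⁻³

Screen on constraints: cost ≤ 4.9 $/kg; max service T ≥ 394 °C. Survivors: gray cast iron, soda-lime glass.
Convert each candidate to consistent units, then evaluate M:
  gray cast iron: σ_y = 228.2 MPa, ρ = 7288 kg/m³
  soda-lime glass: σ_y = 41.00 MPa, ρ = 2465 kg/m³
  gray cast iron: M = 5.12×10⁻³
  soda-lime glass: M = 4.82×10⁻³
Gray cast iron ranks first.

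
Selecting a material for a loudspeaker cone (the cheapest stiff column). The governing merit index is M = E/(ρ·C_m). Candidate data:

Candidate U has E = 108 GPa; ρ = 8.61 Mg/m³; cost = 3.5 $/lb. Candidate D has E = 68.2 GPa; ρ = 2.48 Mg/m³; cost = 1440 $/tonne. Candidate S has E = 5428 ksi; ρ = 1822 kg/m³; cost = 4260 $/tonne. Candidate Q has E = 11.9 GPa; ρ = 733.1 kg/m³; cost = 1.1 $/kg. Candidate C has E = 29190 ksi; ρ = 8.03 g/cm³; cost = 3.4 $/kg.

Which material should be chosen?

candidate D

Putting every candidate on a common basis:
  candidate U: E = 108.0 GPa, ρ = 8610 kg/m³, cost = 7.716 $/kg
  candidate D: E = 68.20 GPa, ρ = 2480 kg/m³, cost = 1.440 $/kg
  candidate S: E = 37.42 GPa, ρ = 1822 kg/m³, cost = 4.260 $/kg
  candidate Q: E = 11.90 GPa, ρ = 733.1 kg/m³, cost = 1.100 $/kg
  candidate C: E = 201.3 GPa, ρ = 8030 kg/m³, cost = 3.400 $/kg
  candidate D: M = 19.1 MN·m per $
  candidate Q: M = 14.8 MN·m per $
  candidate C: M = 7.37 MN·m per $
  candidate S: M = 4.82 MN·m per $
  candidate U: M = 1.63 MN·m per $
Candidate D ranks first.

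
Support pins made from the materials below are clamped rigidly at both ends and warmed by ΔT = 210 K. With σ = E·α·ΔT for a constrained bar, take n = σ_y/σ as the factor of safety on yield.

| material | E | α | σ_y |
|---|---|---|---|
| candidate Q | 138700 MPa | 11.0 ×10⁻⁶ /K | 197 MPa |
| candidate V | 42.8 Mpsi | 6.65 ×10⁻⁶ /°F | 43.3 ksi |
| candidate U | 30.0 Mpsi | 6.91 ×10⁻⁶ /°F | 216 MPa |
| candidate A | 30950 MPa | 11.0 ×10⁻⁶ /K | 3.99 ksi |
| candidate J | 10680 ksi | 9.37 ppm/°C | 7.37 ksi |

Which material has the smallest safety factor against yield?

candidate J

Per material, after unit conversion:
  candidate Q: E = 138.7, α = 11.0, σ_y = 197.0 → σ = 320 MPa, n = 0.615
  candidate V: E = 295.1, α = 12.0, σ_y = 298.5 → σ = 742 MPa, n = 0.402
  candidate U: E = 206.8, α = 12.4, σ_y = 216.0 → σ = 540 MPa, n = 0.400
  candidate A: E = 30.95, α = 11.0, σ_y = 27.51 → σ = 71.5 MPa, n = 0.385
  candidate J: E = 73.64, α = 9.37, σ_y = 50.81 → σ = 145 MPa, n = 0.351
The minimum is candidate J at n = 0.351.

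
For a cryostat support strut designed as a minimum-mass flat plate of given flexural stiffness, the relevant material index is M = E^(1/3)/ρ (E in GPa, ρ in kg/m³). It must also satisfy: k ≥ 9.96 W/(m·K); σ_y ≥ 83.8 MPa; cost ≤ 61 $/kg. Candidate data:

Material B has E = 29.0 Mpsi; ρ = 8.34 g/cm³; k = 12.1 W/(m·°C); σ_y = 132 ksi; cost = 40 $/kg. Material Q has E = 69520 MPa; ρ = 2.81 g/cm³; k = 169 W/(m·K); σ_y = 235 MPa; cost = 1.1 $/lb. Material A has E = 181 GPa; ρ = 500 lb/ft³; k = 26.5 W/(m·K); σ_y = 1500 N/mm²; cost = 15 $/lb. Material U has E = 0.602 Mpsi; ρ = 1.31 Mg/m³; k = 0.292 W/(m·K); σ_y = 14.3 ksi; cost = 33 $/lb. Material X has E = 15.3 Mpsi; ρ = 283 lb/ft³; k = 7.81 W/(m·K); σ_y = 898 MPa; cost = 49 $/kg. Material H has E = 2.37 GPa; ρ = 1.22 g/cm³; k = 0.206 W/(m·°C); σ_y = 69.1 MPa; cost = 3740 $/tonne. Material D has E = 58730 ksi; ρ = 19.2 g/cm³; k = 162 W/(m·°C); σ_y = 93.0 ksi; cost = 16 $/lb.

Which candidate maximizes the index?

Screen on constraints: k ≥ 9.96 W/(m·K); σ_y ≥ 83.8 MPa; cost ≤ 61 $/kg. Survivors: material B, material Q, material A, material D.
In SI units:
  material B: E = 199.9 GPa, ρ = 8340 kg/m³
  material Q: E = 69.52 GPa, ρ = 2810 kg/m³
  material A: E = 181.0 GPa, ρ = 8009 kg/m³
  material D: E = 404.9 GPa, ρ = 19200 kg/m³
  material Q: M = 1.46×10⁻³
  material A: M = 0.706×10⁻³
  material B: M = 0.701×10⁻³
  material D: M = 0.385×10⁻³
Material Q has the largest M.

material Q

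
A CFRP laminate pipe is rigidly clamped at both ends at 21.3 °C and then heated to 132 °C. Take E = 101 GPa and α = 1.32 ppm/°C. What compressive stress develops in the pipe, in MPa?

14.8 MPa

ΔT = 110.7 K. Constrained thermal stress σ = E·α·ΔT = 101.0×10³ MPa × 1.32×10⁻⁶ × 110.7 = 14.8 MPa (compressive).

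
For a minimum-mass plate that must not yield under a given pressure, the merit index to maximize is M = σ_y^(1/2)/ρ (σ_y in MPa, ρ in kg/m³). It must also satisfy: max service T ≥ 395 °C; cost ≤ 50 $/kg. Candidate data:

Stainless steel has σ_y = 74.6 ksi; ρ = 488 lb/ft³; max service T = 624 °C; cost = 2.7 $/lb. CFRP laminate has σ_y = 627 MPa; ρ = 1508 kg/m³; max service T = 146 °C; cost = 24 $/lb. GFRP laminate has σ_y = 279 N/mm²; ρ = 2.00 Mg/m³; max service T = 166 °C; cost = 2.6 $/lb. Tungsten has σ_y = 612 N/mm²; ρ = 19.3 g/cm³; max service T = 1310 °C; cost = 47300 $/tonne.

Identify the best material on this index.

stainless steel

Screen on constraints: max service T ≥ 395 °C; cost ≤ 50 $/kg. Survivors: stainless steel, tungsten.
In SI units:
  stainless steel: σ_y = 514.3 MPa, ρ = 7817 kg/m³
  tungsten: σ_y = 612.0 MPa, ρ = 19300 kg/m³
  stainless steel: M = 2.90×10⁻³
  tungsten: M = 1.28×10⁻³
Highest index: stainless steel.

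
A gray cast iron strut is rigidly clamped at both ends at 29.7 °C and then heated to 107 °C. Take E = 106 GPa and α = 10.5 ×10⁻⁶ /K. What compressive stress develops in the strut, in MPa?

ΔT = 77.30 K. Constrained thermal stress σ = E·α·ΔT = 106.0×10³ MPa × 10.5×10⁻⁶ × 77.30 = 86.0 MPa (compressive).

86.0 MPa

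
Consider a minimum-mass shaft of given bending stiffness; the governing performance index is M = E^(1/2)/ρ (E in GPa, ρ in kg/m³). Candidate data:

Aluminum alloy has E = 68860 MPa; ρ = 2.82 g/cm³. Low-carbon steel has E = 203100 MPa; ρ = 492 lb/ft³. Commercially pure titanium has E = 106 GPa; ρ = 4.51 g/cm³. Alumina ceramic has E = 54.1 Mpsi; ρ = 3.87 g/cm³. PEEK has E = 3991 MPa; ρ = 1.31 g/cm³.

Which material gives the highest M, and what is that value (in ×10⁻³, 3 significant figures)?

alumina ceramic, M = 4.99×10⁻³

Normalizing units and computing the index:
  aluminum alloy: E = 68.86 GPa, ρ = 2820 kg/m³
  low-carbon steel: E = 203.1 GPa, ρ = 7881 kg/m³
  commercially pure titanium: E = 106.0 GPa, ρ = 4510 kg/m³
  alumina ceramic: E = 373.0 GPa, ρ = 3870 kg/m³
  PEEK: E = 3.991 GPa, ρ = 1310 kg/m³
  alumina ceramic: M = 4.99×10⁻³
  aluminum alloy: M = 2.94×10⁻³
  commercially pure titanium: M = 2.28×10⁻³
  low-carbon steel: M = 1.81×10⁻³
  PEEK: M = 1.52×10⁻³
The maximum is for alumina ceramic.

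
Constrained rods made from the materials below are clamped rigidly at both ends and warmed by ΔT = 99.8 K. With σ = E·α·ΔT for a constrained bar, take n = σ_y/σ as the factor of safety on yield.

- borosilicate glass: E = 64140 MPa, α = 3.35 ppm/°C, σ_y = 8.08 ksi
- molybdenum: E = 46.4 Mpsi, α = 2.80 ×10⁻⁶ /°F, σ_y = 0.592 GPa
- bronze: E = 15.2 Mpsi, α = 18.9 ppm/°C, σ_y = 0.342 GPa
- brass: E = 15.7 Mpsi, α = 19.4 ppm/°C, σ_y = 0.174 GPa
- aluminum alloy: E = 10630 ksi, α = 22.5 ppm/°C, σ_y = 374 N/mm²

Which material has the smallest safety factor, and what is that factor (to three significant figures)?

brass, n = 0.830

With everything in SI (GPa, ×10⁻⁶/K, MPa):
  borosilicate glass: E = 64.14, α = 3.35, σ_y = 55.71 → σ = 21.4 MPa, n = 2.60
  molybdenum: E = 319.9, α = 5.04, σ_y = 592.0 → σ = 161 MPa, n = 3.68
  bronze: E = 104.8, α = 18.9, σ_y = 342.0 → σ = 198 MPa, n = 1.73
  brass: E = 108.2, α = 19.4, σ_y = 174.0 → σ = 210 MPa, n = 0.830
  aluminum alloy: E = 73.29, α = 22.5, σ_y = 374.0 → σ = 165 MPa, n = 2.27
Brass has the lowest safety factor, n = 0.830.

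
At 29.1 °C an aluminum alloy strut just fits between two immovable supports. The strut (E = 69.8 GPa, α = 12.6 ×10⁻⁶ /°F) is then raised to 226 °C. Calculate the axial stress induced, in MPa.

312 MPa

α = 12.6×10⁻⁶/°F × 9/5 = 22.7×10⁻⁶/K.
ΔT = 196.9 K. Constrained thermal stress σ = E·α·ΔT = 69.80×10³ MPa × 22.7×10⁻⁶ × 196.9 = 312 MPa (compressive).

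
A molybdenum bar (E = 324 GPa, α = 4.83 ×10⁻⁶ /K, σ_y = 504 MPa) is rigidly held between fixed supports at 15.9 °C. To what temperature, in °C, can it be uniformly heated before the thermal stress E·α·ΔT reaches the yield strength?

338 °C

E·α·ΔT = 504.0 MPa ⇒ ΔT = 504.0 / (324.0×10³ × 4.83×10⁻⁶) = 322.1 K.
T = 15.9 + 322.1 = 338.0 °C.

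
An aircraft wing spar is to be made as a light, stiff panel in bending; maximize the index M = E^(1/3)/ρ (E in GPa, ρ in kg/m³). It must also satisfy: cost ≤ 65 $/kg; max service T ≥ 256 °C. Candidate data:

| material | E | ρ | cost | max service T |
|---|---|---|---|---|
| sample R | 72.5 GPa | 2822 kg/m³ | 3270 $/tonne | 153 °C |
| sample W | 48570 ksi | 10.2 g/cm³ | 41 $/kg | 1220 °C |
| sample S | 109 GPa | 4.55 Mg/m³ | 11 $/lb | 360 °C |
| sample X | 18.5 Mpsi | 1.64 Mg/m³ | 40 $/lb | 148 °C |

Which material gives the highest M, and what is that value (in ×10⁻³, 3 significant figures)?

Screen on constraints: cost ≤ 65 $/kg; max service T ≥ 256 °C. Survivors: sample W, sample S.
Convert each candidate to consistent units, then evaluate M:
  sample W: E = 334.9 GPa, ρ = 10200 kg/m³
  sample S: E = 109.0 GPa, ρ = 4550 kg/m³
  sample S: M = 1.05×10⁻³
  sample W: M = 0.681×10⁻³
Highest index: sample S.

sample S, M = 1.05×10⁻³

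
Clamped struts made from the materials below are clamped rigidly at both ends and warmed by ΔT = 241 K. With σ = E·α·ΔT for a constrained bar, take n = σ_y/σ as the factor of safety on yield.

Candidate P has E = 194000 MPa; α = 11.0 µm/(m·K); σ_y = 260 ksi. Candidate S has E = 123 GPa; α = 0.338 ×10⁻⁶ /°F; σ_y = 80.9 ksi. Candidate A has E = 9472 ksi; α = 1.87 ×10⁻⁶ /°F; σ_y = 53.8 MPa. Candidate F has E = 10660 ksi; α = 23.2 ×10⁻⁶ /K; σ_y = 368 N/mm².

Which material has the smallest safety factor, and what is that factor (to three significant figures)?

candidate F, n = 0.896

In consistent units (E in GPa, α in ×10⁻⁶/K, σ_y in MPa):
  candidate P: E = 194.0, α = 11.0, σ_y = 1793 → σ = 514 MPa, n = 3.49
  candidate S: E = 123.0, α = 0.608, σ_y = 557.8 → σ = 18.0 MPa, n = 30.9
  candidate A: E = 65.31, α = 3.37, σ_y = 53.80 → σ = 53.0 MPa, n = 1.02
  candidate F: E = 73.50, α = 23.2, σ_y = 368.0 → σ = 411 MPa, n = 0.896
Smallest n: candidate F with n = 0.896.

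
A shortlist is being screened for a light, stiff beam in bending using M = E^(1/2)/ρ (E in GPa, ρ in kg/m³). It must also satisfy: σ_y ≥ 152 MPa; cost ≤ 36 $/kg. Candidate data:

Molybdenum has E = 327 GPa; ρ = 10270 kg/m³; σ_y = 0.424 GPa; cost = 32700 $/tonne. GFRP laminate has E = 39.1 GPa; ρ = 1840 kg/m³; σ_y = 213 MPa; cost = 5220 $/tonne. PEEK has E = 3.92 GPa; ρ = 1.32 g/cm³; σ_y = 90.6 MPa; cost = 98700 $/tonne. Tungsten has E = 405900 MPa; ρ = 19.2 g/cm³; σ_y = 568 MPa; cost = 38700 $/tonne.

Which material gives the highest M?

Screen on constraints: σ_y ≥ 152 MPa; cost ≤ 36 $/kg. Survivors: molybdenum, GFRP laminate.
Convert each candidate to consistent units, then evaluate M:
  molybdenum: E = 327.0 GPa, ρ = 10270 kg/m³
  GFRP laminate: E = 39.10 GPa, ρ = 1840 kg/m³
  GFRP laminate: M = 3.40×10⁻³
  molybdenum: M = 1.76×10⁻³
Highest index: GFRP laminate.

GFRP laminate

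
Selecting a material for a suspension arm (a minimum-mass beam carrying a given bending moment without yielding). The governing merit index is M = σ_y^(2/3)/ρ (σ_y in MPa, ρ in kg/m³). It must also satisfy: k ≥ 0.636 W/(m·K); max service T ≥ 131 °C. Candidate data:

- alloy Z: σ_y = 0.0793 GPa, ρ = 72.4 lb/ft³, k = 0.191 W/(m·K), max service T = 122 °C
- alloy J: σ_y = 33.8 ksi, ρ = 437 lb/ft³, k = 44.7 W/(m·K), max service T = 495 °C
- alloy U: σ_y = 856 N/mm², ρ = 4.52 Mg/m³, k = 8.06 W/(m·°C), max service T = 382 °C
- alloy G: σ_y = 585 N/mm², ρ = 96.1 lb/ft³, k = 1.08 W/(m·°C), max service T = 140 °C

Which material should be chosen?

Screen on constraints: k ≥ 0.636 W/(m·K); max service T ≥ 131 °C. Survivors: alloy J, alloy U, alloy G.
Normalizing units and computing the index:
  alloy J: σ_y = 233.0 MPa, ρ = 7000 kg/m³
  alloy U: σ_y = 856.0 MPa, ρ = 4520 kg/m³
  alloy G: σ_y = 585.0 MPa, ρ = 1539 kg/m³
  alloy G: M = 45.4×10⁻³
  alloy U: M = 19.9×10⁻³
  alloy J: M = 5.41×10⁻³
Alloy G ranks first.

alloy G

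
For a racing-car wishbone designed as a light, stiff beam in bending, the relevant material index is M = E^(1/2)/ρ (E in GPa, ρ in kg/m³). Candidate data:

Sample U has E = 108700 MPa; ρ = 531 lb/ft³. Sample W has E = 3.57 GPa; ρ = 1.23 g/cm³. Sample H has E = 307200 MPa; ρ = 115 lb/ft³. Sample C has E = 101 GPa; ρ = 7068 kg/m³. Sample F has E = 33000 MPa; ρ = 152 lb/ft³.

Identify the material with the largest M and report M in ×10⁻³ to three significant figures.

sample H, M = 9.51×10⁻³

Convert each candidate to consistent units, then evaluate M:
  sample U: E = 108.7 GPa, ρ = 8506 kg/m³
  sample W: E = 3.570 GPa, ρ = 1230 kg/m³
  sample H: E = 307.2 GPa, ρ = 1842 kg/m³
  sample C: E = 101.0 GPa, ρ = 7068 kg/m³
  sample F: E = 33.00 GPa, ρ = 2435 kg/m³
  sample H: M = 9.51×10⁻³
  sample F: M = 2.36×10⁻³
  sample W: M = 1.54×10⁻³
  sample C: M = 1.42×10⁻³
  sample U: M = 1.23×10⁻³
The maximum is for sample H.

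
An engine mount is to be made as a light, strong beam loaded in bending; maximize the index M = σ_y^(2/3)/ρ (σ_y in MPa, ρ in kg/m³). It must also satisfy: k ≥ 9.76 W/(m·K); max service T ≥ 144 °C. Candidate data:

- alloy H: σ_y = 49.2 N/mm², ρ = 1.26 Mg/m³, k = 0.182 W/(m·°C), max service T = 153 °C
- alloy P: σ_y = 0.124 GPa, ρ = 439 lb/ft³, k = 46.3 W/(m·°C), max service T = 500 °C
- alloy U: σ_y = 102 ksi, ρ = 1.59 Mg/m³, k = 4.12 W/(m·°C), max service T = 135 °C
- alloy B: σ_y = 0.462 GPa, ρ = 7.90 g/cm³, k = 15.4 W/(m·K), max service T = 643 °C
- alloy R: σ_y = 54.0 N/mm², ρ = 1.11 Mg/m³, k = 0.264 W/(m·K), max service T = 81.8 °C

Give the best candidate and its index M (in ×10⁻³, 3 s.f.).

alloy B, M = 7.56×10⁻³

Screen on constraints: k ≥ 9.76 W/(m·K); max service T ≥ 144 °C. Survivors: alloy P, alloy B.
Convert each candidate to consistent units, then evaluate M:
  alloy P: σ_y = 124.0 MPa, ρ = 7032 kg/m³
  alloy B: σ_y = 462.0 MPa, ρ = 7900 kg/m³
  alloy B: M = 7.56×10⁻³
  alloy P: M = 3.54×10⁻³
Alloy B has the largest M.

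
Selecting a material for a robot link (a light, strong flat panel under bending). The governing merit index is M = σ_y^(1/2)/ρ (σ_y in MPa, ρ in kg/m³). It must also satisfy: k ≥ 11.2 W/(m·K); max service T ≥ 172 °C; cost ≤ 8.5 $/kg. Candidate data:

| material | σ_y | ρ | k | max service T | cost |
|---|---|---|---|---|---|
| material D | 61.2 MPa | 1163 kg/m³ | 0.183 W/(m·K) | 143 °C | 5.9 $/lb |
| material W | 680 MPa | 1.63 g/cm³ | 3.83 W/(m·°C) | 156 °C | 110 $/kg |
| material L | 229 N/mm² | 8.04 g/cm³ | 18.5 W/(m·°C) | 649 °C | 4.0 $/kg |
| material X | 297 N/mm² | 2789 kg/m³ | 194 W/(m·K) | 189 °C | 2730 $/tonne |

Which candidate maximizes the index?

material X

Screen on constraints: k ≥ 11.2 W/(m·K); max service T ≥ 172 °C; cost ≤ 8.5 $/kg. Survivors: material L, material X.
After converting to SI:
  material L: σ_y = 229.0 MPa, ρ = 8040 kg/m³
  material X: σ_y = 297.0 MPa, ρ = 2789 kg/m³
  material X: M = 6.18×10⁻³
  material L: M = 1.88×10⁻³
The maximum is for material X.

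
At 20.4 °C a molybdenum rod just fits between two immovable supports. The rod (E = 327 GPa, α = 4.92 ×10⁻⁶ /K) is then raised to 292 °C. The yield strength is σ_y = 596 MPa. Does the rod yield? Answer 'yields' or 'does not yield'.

does not yield

ΔT = 271.6 K. Constrained thermal stress σ = E·α·ΔT = 327.0×10³ MPa × 4.92×10⁻⁶ × 271.6 = 437 MPa (compressive).
Compare to σ_y = 596 MPa: σ < σ_y, so it does not yield.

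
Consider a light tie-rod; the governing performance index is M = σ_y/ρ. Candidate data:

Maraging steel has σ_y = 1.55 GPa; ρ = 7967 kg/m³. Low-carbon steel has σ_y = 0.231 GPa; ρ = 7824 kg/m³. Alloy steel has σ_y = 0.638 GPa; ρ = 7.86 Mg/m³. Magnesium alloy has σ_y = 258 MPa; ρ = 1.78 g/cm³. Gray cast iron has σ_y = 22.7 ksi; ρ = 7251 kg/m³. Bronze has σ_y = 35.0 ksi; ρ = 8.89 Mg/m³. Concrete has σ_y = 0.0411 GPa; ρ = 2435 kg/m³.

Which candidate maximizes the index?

After converting to SI:
  maraging steel: σ_y = 1550 MPa, ρ = 7967 kg/m³
  low-carbon steel: σ_y = 231.0 MPa, ρ = 7824 kg/m³
  alloy steel: σ_y = 638.0 MPa, ρ = 7860 kg/m³
  magnesium alloy: σ_y = 258.0 MPa, ρ = 1780 kg/m³
  gray cast iron: σ_y = 156.5 MPa, ρ = 7251 kg/m³
  bronze: σ_y = 241.3 MPa, ρ = 8890 kg/m³
  concrete: σ_y = 41.10 MPa, ρ = 2435 kg/m³
  maraging steel: M = 195 kN·m/kg
  magnesium alloy: M = 145 kN·m/kg
  alloy steel: M = 81.2 kN·m/kg
  low-carbon steel: M = 29.5 kN·m/kg
  bronze: M = 27.1 kN·m/kg
  gray cast iron: M = 21.6 kN·m/kg
  concrete: M = 16.9 kN·m/kg
The maximum is for maraging steel.

maraging steel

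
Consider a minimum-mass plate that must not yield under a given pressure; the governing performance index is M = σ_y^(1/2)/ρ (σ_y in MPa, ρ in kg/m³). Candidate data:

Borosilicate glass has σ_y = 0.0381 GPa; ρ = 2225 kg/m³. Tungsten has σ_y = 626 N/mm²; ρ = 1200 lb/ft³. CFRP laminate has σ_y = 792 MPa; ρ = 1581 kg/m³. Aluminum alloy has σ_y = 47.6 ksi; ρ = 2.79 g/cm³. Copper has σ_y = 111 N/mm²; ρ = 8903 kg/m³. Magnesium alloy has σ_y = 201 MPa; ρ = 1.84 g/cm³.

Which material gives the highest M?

After converting to SI:
  borosilicate glass: σ_y = 38.10 MPa, ρ = 2225 kg/m³
  tungsten: σ_y = 626.0 MPa, ρ = 19220 kg/m³
  CFRP laminate: σ_y = 792.0 MPa, ρ = 1581 kg/m³
  aluminum alloy: σ_y = 328.2 MPa, ρ = 2790 kg/m³
  copper: σ_y = 111.0 MPa, ρ = 8903 kg/m³
  magnesium alloy: σ_y = 201.0 MPa, ρ = 1840 kg/m³
  CFRP laminate: M = 17.8×10⁻³
  magnesium alloy: M = 7.71×10⁻³
  aluminum alloy: M = 6.49×10⁻³
  borosilicate glass: M = 2.77×10⁻³
  tungsten: M = 1.30×10⁻³
  copper: M = 1.18×10⁻³
CFRP laminate ranks first.

CFRP laminate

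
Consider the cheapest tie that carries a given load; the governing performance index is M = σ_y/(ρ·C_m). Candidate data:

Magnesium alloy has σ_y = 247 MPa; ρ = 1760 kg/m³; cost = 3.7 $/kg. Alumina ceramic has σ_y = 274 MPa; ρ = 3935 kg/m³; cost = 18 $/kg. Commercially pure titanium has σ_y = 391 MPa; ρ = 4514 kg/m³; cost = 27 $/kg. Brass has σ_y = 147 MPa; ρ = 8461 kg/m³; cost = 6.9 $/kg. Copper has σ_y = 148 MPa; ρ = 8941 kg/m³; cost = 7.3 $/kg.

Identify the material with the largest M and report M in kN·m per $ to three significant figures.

Per-candidate index values:
  magnesium alloy: M = 37.9 kN·m per $
  alumina ceramic: M = 3.87 kN·m per $
  commercially pure titanium: M = 3.21 kN·m per $
  brass: M = 2.52 kN·m per $
  copper: M = 2.27 kN·m per $
The maximum is for magnesium alloy.

magnesium alloy, M = 37.9 kN·m per $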